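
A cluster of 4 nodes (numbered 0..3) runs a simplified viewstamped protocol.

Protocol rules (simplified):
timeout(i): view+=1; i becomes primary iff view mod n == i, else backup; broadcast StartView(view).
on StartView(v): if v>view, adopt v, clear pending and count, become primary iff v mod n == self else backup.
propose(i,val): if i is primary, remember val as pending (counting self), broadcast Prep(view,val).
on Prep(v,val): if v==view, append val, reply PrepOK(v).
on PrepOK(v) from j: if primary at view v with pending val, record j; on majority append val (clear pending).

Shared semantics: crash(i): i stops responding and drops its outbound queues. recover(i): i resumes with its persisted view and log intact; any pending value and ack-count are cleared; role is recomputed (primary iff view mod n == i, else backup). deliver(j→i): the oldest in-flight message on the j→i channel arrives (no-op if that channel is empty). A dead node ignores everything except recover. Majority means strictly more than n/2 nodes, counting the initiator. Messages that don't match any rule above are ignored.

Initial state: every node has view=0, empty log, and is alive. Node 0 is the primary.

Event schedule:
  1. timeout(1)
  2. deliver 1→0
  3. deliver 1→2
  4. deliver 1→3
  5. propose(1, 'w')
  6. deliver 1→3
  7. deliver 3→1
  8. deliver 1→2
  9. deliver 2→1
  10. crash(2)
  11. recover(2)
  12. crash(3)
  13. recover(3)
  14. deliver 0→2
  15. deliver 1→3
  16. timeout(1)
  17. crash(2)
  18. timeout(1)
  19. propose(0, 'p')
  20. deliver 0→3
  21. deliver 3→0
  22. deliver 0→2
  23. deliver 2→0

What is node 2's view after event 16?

1

e1 timeout(1): 1[prim,v=1,-]
e2 deliver 1→0: 0[back,v=1,-]
e3 deliver 1→2: 2[back,v=1,-]
e4 deliver 1→3: 3[back,v=1,-]
e5 propose(1,'w'): ·
e6 deliver 1→3: 3[back,v=1,w]
e7 deliver 3→1: ·
e8 deliver 1→2: 2[back,v=1,w]
e9 deliver 2→1: 1[prim,v=1,w]
e10 crash(2): 2[✗back,v=1,w]
e11 recover(2): 2[back,v=1,w]
e12 crash(3): 3[✗back,v=1,w]
e13 recover(3): 3[back,v=1,w]
e14 deliver 0→2: ·
e15 deliver 1→3: ·
e16 timeout(1): 1[back,v=2,w]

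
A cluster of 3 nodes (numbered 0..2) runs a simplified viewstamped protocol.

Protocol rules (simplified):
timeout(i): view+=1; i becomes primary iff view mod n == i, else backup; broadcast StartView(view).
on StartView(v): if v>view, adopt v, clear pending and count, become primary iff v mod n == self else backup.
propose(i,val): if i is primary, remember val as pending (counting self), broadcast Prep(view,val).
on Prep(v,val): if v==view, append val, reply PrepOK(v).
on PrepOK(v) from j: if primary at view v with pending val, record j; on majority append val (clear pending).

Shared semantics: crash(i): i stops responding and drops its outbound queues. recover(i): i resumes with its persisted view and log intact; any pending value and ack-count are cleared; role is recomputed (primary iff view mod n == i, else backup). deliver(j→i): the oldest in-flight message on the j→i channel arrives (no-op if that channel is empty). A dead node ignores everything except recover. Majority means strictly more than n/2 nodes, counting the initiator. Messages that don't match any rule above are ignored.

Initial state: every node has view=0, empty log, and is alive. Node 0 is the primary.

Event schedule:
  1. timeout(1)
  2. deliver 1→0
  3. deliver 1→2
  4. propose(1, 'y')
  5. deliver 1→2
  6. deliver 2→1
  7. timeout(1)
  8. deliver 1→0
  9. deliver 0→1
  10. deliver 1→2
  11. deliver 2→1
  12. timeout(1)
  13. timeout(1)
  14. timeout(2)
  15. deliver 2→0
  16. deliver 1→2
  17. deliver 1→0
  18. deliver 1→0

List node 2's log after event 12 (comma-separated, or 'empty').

y

after 1 — timeout(1): n1:prim/v1/[-]
after 2 — deliver 1→0: n0:back/v1/[-]
after 3 — deliver 1→2: n2:back/v1/[-]
after 4 — propose(1,'y'): ·
after 5 — deliver 1→2: n2:back/v1/[y]
after 6 — deliver 2→1: n1:prim/v1/[y]
after 7 — timeout(1): n1:back/v2/[y]
after 8 — deliver 1→0: n0:back/v1/[y]
after 9 — deliver 0→1: ·
after 10 — deliver 1→2: n2:prim/v2/[y]
after 11 — deliver 2→1: ·
after 12 — timeout(1): n1:back/v3/[y]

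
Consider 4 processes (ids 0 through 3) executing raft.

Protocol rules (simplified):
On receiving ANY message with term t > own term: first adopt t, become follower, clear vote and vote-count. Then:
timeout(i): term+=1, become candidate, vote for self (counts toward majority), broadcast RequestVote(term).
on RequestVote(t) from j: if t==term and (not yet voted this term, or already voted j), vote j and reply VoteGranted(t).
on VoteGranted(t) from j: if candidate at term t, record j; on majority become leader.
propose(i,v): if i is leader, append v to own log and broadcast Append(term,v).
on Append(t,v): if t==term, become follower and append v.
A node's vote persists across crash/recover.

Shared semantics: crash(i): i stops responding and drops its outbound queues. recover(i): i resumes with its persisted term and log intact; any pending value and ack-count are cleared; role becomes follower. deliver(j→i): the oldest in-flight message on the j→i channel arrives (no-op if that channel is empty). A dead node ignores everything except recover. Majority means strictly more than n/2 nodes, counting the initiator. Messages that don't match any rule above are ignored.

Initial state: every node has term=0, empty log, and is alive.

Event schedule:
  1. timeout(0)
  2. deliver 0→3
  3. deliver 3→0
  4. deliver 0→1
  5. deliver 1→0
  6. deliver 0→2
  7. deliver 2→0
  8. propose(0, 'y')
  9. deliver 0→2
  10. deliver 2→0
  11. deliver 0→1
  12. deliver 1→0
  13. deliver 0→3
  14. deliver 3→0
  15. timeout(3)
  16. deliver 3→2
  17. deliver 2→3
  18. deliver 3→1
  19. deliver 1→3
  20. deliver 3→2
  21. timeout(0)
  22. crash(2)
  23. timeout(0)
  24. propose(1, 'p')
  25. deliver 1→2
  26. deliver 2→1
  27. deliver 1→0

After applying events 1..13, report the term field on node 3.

1. timeout(0):  <0:cand t1 ->
2. deliver 0→3:  <3:foll t1 ->
3. deliver 3→0:  nop
4. deliver 0→1:  <1:foll t1 ->
5. deliver 1→0:  <0:lead t1 ->
6. deliver 0→2:  <2:foll t1 ->
7. deliver 2→0:  nop
8. propose(0,'y'):  <0:lead t1 y>
9. deliver 0→2:  <2:foll t1 y>
10. deliver 2→0:  nop
11. deliver 0→1:  <1:foll t1 y>
12. deliver 1→0:  nop
13. deliver 0→3:  <3:foll t1 y>

1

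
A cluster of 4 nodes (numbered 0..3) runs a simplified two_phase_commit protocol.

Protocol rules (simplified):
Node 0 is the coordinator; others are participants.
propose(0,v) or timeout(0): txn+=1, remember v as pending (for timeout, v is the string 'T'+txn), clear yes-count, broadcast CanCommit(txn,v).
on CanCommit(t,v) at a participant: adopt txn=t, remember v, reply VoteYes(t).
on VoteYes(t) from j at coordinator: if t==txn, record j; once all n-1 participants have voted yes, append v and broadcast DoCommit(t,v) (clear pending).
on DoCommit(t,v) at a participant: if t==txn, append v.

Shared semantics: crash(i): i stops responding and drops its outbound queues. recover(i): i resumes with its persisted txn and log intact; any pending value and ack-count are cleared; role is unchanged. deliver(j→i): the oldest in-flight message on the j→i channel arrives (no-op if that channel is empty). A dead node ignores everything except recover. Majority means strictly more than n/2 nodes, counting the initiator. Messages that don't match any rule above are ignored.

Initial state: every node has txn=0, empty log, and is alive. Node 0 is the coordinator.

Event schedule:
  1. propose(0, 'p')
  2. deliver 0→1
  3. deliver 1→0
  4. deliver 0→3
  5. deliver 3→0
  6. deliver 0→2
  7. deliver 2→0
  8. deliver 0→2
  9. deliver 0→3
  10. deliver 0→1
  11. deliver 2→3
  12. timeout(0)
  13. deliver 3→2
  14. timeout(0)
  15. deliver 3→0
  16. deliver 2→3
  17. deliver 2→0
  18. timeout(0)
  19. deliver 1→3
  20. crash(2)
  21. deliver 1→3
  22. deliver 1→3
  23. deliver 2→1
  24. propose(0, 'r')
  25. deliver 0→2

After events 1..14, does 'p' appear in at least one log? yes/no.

yes

after 1 — propose(0,'p'): n0:coor/t1/[-]
after 2 — deliver 0→1: n1:part/t1/[-]
after 3 — deliver 1→0: ·
after 4 — deliver 0→3: n3:part/t1/[-]
after 5 — deliver 3→0: ·
after 6 — deliver 0→2: n2:part/t1/[-]
after 7 — deliver 2→0: n0:coor/t1/[p]
after 8 — deliver 0→2: n2:part/t1/[p]
after 9 — deliver 0→3: n3:part/t1/[p]
after 10 — deliver 0→1: n1:part/t1/[p]
after 11 — deliver 2→3: ·
after 12 — timeout(0): n0:coor/t2/[p]
after 13 — deliver 3→2: ·
after 14 — timeout(0): n0:coor/t3/[p]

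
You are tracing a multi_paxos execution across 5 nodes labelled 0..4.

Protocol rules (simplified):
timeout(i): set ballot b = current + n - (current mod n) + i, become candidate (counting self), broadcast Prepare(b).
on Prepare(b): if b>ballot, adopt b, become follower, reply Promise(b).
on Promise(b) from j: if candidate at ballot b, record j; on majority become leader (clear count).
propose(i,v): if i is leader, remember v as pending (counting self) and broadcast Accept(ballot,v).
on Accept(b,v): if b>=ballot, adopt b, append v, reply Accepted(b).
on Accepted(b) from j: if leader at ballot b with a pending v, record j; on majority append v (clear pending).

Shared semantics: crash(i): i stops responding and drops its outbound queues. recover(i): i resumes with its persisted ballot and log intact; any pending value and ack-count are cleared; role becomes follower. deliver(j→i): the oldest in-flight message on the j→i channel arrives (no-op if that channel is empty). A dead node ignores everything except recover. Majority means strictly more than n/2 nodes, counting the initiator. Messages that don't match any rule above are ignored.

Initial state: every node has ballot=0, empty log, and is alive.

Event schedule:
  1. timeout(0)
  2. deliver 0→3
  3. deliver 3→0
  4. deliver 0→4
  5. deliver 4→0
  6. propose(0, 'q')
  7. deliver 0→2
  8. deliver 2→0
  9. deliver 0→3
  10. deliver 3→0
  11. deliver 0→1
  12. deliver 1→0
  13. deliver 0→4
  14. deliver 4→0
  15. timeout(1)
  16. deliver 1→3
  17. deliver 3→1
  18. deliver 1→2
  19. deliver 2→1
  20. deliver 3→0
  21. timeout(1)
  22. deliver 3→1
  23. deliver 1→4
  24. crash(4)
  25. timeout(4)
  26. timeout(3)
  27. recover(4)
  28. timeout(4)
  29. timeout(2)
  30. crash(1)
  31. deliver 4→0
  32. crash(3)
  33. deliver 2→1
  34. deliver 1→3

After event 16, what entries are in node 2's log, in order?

empty

step 1 timeout(0): 0={cand,b=5,log=-}
step 2 deliver 0→3: 3={foll,b=5,log=-}
step 3 deliver 3→0: —
step 4 deliver 0→4: 4={foll,b=5,log=-}
step 5 deliver 4→0: 0={lead,b=5,log=-}
step 6 propose(0,'q'): —
step 7 deliver 0→2: 2={foll,b=5,log=-}
step 8 deliver 2→0: —
step 9 deliver 0→3: 3={foll,b=5,log=q}
step 10 deliver 3→0: —
step 11 deliver 0→1: 1={foll,b=5,log=-}
step 12 deliver 1→0: —
step 13 deliver 0→4: 4={foll,b=5,log=q}
step 14 deliver 4→0: 0={lead,b=5,log=q}
step 15 timeout(1): 1={cand,b=11,log=-}
step 16 deliver 1→3: 3={foll,b=11,log=q}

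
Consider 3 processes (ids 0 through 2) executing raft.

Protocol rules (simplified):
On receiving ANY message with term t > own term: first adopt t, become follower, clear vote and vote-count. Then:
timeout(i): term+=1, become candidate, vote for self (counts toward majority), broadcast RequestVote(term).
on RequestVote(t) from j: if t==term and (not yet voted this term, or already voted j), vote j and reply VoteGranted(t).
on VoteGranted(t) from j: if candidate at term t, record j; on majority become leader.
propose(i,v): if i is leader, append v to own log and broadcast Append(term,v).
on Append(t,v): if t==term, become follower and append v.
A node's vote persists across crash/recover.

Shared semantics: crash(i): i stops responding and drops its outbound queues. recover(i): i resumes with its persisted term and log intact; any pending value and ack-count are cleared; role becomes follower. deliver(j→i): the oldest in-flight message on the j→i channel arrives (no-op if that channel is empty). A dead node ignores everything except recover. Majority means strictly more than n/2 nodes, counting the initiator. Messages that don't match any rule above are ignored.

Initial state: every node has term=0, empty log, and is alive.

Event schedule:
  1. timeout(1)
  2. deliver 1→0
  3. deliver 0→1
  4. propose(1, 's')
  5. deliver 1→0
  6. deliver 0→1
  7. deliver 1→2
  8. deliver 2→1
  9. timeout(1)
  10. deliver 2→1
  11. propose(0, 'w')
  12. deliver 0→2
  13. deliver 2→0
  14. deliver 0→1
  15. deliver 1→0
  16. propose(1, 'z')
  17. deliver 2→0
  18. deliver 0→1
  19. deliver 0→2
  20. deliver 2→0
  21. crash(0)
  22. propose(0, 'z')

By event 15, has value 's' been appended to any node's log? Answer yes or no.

yes

step 1 timeout(1): 1={cand,t=1,log=-}
step 2 deliver 1→0: 0={foll,t=1,log=-}
step 3 deliver 0→1: 1={lead,t=1,log=-}
step 4 propose(1,'s'): 1={lead,t=1,log=s}
step 5 deliver 1→0: 0={foll,t=1,log=s}
step 6 deliver 0→1: —
step 7 deliver 1→2: 2={foll,t=1,log=-}
step 8 deliver 2→1: —
step 9 timeout(1): 1={cand,t=2,log=s}
step 10 deliver 2→1: —
step 11 propose(0,'w'): —
step 12 deliver 0→2: —
step 13 deliver 2→0: —
step 14 deliver 0→1: —
step 15 deliver 1→0: 0={foll,t=2,log=s}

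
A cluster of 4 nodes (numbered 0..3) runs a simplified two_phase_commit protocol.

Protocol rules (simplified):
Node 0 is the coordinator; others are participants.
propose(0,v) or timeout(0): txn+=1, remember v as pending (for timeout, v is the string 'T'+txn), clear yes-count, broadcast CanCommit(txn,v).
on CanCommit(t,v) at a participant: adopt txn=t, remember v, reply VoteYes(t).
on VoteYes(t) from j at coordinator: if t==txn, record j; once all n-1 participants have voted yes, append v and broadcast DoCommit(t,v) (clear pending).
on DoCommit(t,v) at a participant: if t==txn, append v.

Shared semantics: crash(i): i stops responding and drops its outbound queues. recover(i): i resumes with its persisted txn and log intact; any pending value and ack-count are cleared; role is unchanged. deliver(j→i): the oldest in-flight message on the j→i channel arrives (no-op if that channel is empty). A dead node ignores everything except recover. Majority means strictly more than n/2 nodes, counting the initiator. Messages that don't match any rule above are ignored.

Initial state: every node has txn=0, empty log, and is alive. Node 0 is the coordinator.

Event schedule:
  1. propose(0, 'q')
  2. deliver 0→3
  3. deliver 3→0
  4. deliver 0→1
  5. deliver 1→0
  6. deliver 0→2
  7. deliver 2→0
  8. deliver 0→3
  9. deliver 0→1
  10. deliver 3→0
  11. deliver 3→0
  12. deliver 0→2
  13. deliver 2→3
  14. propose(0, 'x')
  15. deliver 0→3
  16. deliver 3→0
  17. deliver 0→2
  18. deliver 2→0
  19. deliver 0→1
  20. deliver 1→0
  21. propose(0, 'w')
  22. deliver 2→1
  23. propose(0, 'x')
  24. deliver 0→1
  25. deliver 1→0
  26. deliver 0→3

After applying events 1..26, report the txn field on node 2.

after 1 — propose(0,'q'): n0:coor/t1/[-]
after 2 — deliver 0→3: n3:part/t1/[-]
after 3 — deliver 3→0: ·
after 4 — deliver 0→1: n1:part/t1/[-]
after 5 — deliver 1→0: ·
after 6 — deliver 0→2: n2:part/t1/[-]
after 7 — deliver 2→0: n0:coor/t1/[q]
after 8 — deliver 0→3: n3:part/t1/[q]
after 9 — deliver 0→1: n1:part/t1/[q]
after 10 — deliver 3→0: ·
after 11 — deliver 3→0: ·
after 12 — deliver 0→2: n2:part/t1/[q]
after 13 — deliver 2→3: ·
after 14 — propose(0,'x'): n0:coor/t2/[q]
after 15 — deliver 0→3: n3:part/t2/[q]
after 16 — deliver 3→0: ·
after 17 — deliver 0→2: n2:part/t2/[q]
after 18 — deliver 2→0: ·
after 19 — deliver 0→1: n1:part/t2/[q]
after 20 — deliver 1→0: n0:coor/t2/[q,x]
after 21 — propose(0,'w'): n0:coor/t3/[q,x]
after 22 — deliver 2→1: ·
after 23 — propose(0,'x'): n0:coor/t4/[q,x]
after 24 — deliver 0→1: n1:part/t2/[q,x]
after 25 — deliver 1→0: ·
after 26 — deliver 0→3: n3:part/t2/[q,x]

2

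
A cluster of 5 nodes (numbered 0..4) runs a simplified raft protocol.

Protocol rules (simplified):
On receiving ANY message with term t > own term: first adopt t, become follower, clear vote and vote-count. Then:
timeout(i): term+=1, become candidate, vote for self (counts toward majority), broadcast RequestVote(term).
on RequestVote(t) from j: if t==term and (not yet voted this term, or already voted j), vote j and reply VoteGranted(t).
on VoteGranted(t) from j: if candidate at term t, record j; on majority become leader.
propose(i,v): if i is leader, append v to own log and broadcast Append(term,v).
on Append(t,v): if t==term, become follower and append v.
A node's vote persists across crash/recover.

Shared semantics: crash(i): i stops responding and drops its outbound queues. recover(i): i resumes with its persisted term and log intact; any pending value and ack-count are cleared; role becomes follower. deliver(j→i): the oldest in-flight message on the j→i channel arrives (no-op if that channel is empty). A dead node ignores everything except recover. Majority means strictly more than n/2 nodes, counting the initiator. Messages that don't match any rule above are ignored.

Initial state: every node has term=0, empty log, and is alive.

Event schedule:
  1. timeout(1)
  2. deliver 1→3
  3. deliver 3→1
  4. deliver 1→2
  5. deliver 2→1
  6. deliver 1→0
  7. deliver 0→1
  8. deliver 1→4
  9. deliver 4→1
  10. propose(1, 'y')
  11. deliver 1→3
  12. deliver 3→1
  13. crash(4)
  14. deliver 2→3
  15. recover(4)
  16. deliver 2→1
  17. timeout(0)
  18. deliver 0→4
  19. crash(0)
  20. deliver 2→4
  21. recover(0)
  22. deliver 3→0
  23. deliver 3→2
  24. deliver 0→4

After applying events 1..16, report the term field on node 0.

1

e1 timeout(1): 1[cand,t=1,-]
e2 deliver 1→3: 3[foll,t=1,-]
e3 deliver 3→1: ·
e4 deliver 1→2: 2[foll,t=1,-]
e5 deliver 2→1: 1[lead,t=1,-]
e6 deliver 1→0: 0[foll,t=1,-]
e7 deliver 0→1: ·
e8 deliver 1→4: 4[foll,t=1,-]
e9 deliver 4→1: ·
e10 propose(1,'y'): 1[lead,t=1,y]
e11 deliver 1→3: 3[foll,t=1,y]
e12 deliver 3→1: ·
e13 crash(4): 4[✗foll,t=1,-]
e14 deliver 2→3: ·
e15 recover(4): 4[foll,t=1,-]
e16 deliver 2→1: ·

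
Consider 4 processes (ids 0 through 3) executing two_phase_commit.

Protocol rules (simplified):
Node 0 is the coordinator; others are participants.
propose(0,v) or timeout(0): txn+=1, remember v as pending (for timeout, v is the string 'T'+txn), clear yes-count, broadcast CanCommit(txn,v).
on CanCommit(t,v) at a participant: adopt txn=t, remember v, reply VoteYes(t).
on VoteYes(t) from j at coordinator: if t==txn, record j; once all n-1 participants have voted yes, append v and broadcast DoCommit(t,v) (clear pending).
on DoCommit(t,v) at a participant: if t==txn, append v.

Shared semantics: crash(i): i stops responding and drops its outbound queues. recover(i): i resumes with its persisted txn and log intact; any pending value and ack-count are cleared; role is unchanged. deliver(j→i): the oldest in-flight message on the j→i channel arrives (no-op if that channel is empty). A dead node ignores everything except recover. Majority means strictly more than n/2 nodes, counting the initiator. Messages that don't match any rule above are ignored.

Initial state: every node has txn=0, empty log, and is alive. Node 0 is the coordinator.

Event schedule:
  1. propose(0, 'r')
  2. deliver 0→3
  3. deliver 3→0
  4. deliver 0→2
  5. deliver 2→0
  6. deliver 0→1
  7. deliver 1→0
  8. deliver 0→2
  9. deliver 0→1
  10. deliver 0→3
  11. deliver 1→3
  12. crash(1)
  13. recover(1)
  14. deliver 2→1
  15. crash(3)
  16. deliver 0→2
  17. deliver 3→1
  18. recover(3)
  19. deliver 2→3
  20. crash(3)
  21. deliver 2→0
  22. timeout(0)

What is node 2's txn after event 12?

after 1 — propose(0,'r'): n0:coor/t1/[-]
after 2 — deliver 0→3: n3:part/t1/[-]
after 3 — deliver 3→0: ·
after 4 — deliver 0→2: n2:part/t1/[-]
after 5 — deliver 2→0: ·
after 6 — deliver 0→1: n1:part/t1/[-]
after 7 — deliver 1→0: n0:coor/t1/[r]
after 8 — deliver 0→2: n2:part/t1/[r]
after 9 — deliver 0→1: n1:part/t1/[r]
after 10 — deliver 0→3: n3:part/t1/[r]
after 11 — deliver 1→3: ·
after 12 — crash(1): n1:✗part/t1/[r]

1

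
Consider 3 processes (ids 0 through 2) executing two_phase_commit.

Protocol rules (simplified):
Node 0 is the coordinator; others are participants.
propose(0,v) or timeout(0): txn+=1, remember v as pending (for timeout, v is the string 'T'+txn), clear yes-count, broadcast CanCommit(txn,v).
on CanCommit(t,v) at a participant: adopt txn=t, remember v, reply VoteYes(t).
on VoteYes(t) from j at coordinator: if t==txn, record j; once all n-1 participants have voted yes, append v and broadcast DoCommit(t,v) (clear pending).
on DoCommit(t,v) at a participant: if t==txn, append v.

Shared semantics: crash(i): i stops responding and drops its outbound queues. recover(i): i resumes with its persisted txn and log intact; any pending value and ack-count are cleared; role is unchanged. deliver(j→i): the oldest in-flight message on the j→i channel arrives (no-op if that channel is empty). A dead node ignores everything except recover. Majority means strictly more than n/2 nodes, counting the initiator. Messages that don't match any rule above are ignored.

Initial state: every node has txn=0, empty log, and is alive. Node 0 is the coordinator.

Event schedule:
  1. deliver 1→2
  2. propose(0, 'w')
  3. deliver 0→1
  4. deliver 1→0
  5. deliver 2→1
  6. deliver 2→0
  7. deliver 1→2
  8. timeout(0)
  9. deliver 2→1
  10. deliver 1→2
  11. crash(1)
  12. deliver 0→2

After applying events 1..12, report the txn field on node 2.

1

after 1 — deliver 1→2: ·
after 2 — propose(0,'w'): n0:coor/t1/[-]
after 3 — deliver 0→1: n1:part/t1/[-]
after 4 — deliver 1→0: ·
after 5 — deliver 2→1: ·
after 6 — deliver 2→0: ·
after 7 — deliver 1→2: ·
after 8 — timeout(0): n0:coor/t2/[-]
after 9 — deliver 2→1: ·
after 10 — deliver 1→2: ·
after 11 — crash(1): n1:✗part/t1/[-]
after 12 — deliver 0→2: n2:part/t1/[-]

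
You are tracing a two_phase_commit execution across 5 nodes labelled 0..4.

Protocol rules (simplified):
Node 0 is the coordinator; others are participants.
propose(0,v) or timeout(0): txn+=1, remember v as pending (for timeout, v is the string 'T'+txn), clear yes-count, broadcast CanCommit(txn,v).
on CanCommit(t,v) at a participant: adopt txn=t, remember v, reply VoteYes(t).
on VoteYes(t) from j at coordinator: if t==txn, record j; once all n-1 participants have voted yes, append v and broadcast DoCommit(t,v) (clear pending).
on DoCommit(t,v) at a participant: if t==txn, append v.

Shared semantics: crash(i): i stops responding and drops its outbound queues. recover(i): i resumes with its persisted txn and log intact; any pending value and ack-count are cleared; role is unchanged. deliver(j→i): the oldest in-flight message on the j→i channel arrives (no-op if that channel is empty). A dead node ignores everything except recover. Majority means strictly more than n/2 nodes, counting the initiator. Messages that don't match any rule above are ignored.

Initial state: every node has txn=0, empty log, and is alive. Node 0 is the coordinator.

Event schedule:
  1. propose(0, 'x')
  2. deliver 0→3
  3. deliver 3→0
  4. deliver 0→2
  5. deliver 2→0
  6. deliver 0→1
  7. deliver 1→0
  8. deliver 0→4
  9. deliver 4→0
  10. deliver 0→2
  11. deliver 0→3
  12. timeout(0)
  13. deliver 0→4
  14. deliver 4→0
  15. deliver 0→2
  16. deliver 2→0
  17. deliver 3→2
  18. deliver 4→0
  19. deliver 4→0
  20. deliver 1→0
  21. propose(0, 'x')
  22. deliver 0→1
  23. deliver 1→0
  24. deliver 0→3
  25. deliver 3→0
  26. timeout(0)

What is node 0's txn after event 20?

step 1 propose(0,'x'): 0={coor,t=1,log=-}
step 2 deliver 0→3: 3={part,t=1,log=-}
step 3 deliver 3→0: —
step 4 deliver 0→2: 2={part,t=1,log=-}
step 5 deliver 2→0: —
step 6 deliver 0→1: 1={part,t=1,log=-}
step 7 deliver 1→0: —
step 8 deliver 0→4: 4={part,t=1,log=-}
step 9 deliver 4→0: 0={coor,t=1,log=x}
step 10 deliver 0→2: 2={part,t=1,log=x}
step 11 deliver 0→3: 3={part,t=1,log=x}
step 12 timeout(0): 0={coor,t=2,log=x}
step 13 deliver 0→4: 4={part,t=1,log=x}
step 14 deliver 4→0: —
step 15 deliver 0→2: 2={part,t=2,log=x}
step 16 deliver 2→0: —
step 17 deliver 3→2: —
step 18 deliver 4→0: —
step 19 deliver 4→0: —
step 20 deliver 1→0: —

2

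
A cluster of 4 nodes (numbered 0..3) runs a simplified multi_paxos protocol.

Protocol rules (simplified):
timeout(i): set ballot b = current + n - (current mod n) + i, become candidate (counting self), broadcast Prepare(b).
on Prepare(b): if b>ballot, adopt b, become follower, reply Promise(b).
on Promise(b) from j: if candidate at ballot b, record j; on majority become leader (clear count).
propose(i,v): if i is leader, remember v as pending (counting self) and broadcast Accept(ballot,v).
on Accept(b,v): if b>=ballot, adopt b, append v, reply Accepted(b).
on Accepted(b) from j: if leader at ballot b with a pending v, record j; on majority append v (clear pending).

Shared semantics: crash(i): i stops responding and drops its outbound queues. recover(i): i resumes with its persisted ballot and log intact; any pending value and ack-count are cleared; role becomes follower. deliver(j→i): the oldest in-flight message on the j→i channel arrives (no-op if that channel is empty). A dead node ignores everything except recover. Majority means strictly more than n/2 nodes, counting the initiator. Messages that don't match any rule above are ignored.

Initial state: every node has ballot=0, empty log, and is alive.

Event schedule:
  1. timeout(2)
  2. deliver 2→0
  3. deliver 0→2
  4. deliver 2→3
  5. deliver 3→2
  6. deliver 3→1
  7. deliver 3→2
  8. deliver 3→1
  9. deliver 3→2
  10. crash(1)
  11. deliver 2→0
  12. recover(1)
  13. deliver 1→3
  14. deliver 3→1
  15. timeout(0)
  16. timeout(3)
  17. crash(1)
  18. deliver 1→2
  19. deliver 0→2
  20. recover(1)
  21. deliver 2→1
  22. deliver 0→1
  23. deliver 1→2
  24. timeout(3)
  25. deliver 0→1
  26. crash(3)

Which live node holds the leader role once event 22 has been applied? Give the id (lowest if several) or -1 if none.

after 1 — timeout(2): n2:cand/b6/[-]
after 2 — deliver 2→0: n0:foll/b6/[-]
after 3 — deliver 0→2: ·
after 4 — deliver 2→3: n3:foll/b6/[-]
after 5 — deliver 3→2: n2:lead/b6/[-]
after 6 — deliver 3→1: ·
after 7 — deliver 3→2: ·
after 8 — deliver 3→1: ·
after 9 — deliver 3→2: ·
after 10 — crash(1): n1:✗foll/b0/[-]
after 11 — deliver 2→0: ·
after 12 — recover(1): n1:foll/b0/[-]
after 13 — deliver 1→3: ·
after 14 — deliver 3→1: ·
after 15 — timeout(0): n0:cand/b8/[-]
after 16 — timeout(3): n3:cand/b11/[-]
after 17 — crash(1): n1:✗foll/b0/[-]
after 18 — deliver 1→2: ·
after 19 — deliver 0→2: n2:foll/b8/[-]
after 20 — recover(1): n1:foll/b0/[-]
after 21 — deliver 2→1: n1:foll/b6/[-]
after 22 — deliver 0→1: n1:foll/b8/[-]

-1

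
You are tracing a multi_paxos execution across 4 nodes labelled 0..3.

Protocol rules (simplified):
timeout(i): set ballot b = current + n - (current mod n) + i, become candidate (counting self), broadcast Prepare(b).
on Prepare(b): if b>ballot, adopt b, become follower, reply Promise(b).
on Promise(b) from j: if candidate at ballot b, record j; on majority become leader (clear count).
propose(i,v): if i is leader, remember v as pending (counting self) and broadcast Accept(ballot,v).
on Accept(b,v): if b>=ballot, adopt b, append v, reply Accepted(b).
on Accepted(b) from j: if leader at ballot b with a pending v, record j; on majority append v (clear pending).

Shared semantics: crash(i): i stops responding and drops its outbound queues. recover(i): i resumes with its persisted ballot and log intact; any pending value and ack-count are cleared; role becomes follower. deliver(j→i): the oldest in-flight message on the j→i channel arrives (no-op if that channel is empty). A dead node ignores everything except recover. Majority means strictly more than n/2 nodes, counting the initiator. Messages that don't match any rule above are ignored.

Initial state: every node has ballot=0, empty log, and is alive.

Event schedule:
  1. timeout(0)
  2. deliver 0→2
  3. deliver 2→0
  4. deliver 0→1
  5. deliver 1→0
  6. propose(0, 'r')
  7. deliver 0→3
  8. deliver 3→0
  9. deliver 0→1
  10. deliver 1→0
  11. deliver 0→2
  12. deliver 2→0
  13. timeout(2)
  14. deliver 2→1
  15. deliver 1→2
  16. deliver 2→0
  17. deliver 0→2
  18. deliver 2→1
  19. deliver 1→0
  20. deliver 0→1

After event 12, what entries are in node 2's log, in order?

r

step 1 timeout(0): 0={cand,b=4,log=-}
step 2 deliver 0→2: 2={foll,b=4,log=-}
step 3 deliver 2→0: —
step 4 deliver 0→1: 1={foll,b=4,log=-}
step 5 deliver 1→0: 0={lead,b=4,log=-}
step 6 propose(0,'r'): —
step 7 deliver 0→3: 3={foll,b=4,log=-}
step 8 deliver 3→0: —
step 9 deliver 0→1: 1={foll,b=4,log=r}
step 10 deliver 1→0: —
step 11 deliver 0→2: 2={foll,b=4,log=r}
step 12 deliver 2→0: 0={lead,b=4,log=r}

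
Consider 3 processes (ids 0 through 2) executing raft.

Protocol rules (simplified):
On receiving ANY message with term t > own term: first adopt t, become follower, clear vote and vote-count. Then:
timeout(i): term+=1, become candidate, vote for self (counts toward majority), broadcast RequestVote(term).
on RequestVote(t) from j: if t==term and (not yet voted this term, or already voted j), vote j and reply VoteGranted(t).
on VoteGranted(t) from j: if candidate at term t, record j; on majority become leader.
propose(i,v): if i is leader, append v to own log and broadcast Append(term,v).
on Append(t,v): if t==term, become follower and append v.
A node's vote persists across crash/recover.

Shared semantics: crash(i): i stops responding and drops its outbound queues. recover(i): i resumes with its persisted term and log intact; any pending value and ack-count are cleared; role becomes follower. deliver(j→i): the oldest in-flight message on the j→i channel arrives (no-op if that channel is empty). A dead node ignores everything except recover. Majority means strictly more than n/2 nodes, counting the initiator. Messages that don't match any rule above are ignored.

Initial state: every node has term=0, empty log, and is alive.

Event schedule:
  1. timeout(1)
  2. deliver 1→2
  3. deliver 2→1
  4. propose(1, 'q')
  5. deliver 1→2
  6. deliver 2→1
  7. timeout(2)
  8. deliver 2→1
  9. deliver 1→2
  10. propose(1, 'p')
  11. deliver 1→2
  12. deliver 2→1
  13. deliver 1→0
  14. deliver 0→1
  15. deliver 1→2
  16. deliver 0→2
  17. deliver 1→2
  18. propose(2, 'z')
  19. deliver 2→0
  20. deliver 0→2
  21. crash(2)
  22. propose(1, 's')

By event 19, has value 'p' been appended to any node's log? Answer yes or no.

no

step 1 timeout(1): 1={cand,t=1,log=-}
step 2 deliver 1→2: 2={foll,t=1,log=-}
step 3 deliver 2→1: 1={lead,t=1,log=-}
step 4 propose(1,'q'): 1={lead,t=1,log=q}
step 5 deliver 1→2: 2={foll,t=1,log=q}
step 6 deliver 2→1: —
step 7 timeout(2): 2={cand,t=2,log=q}
step 8 deliver 2→1: 1={foll,t=2,log=q}
step 9 deliver 1→2: 2={lead,t=2,log=q}
step 10 propose(1,'p'): —
step 11 deliver 1→2: —
step 12 deliver 2→1: —
step 13 deliver 1→0: 0={foll,t=1,log=-}
step 14 deliver 0→1: —
step 15 deliver 1→2: —
step 16 deliver 0→2: —
step 17 deliver 1→2: —
step 18 propose(2,'z'): 2={lead,t=2,log=q,z}
step 19 deliver 2→0: 0={foll,t=2,log=-}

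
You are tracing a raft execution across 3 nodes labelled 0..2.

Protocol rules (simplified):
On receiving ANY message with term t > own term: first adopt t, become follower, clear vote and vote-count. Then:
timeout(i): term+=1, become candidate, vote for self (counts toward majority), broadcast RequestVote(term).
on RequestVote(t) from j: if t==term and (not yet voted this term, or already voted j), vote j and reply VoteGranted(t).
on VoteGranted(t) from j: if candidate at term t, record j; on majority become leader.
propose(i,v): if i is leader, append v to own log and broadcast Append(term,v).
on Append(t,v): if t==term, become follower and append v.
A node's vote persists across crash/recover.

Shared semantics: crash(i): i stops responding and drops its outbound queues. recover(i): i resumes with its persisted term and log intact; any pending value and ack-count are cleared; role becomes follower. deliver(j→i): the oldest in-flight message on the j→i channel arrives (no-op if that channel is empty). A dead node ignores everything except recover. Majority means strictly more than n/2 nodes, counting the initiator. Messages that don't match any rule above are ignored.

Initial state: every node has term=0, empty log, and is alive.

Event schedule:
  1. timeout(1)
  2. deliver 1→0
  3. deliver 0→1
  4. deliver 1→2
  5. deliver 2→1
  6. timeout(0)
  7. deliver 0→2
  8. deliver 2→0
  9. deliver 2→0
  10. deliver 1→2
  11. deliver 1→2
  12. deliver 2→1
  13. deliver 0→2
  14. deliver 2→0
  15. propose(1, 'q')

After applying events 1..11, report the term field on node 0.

2

1. timeout(1):  <1:cand t1 ->
2. deliver 1→0:  <0:foll t1 ->
3. deliver 0→1:  <1:lead t1 ->
4. deliver 1→2:  <2:foll t1 ->
5. deliver 2→1:  nop
6. timeout(0):  <0:cand t2 ->
7. deliver 0→2:  <2:foll t2 ->
8. deliver 2→0:  <0:lead t2 ->
9. deliver 2→0:  nop
10. deliver 1→2:  nop
11. deliver 1→2:  nop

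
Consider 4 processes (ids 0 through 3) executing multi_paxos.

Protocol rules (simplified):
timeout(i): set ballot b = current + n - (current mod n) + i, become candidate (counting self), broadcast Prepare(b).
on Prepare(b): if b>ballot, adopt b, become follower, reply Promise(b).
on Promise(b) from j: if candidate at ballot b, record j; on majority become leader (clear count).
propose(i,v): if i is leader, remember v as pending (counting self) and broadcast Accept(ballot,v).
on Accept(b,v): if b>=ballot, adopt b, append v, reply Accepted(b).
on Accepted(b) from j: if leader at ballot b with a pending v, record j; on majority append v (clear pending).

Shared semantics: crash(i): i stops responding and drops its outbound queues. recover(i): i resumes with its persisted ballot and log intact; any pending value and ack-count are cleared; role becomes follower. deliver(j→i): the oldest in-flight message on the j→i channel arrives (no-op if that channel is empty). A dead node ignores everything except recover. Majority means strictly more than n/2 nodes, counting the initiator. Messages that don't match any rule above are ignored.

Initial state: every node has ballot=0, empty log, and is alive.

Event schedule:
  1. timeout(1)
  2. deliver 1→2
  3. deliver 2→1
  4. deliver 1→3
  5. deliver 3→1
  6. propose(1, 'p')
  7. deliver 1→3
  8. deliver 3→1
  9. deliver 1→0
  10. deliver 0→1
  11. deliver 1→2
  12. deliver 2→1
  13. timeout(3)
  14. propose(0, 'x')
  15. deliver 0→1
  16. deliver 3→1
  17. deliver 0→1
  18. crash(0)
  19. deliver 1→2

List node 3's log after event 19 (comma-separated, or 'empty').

1. timeout(1):  <1:cand b5 ->
2. deliver 1→2:  <2:foll b5 ->
3. deliver 2→1:  nop
4. deliver 1→3:  <3:foll b5 ->
5. deliver 3→1:  <1:lead b5 ->
6. propose(1,'p'):  nop
7. deliver 1→3:  <3:foll b5 p>
8. deliver 3→1:  nop
9. deliver 1→0:  <0:foll b5 ->
10. deliver 0→1:  nop
11. deliver 1→2:  <2:foll b5 p>
12. deliver 2→1:  <1:lead b5 p>
13. timeout(3):  <3:cand b11 p>
14. propose(0,'x'):  nop
15. deliver 0→1:  nop
16. deliver 3→1:  <1:foll b11 p>
17. deliver 0→1:  nop
18. crash(0):  <0:✗foll b5 ->
19. deliver 1→2:  nop

p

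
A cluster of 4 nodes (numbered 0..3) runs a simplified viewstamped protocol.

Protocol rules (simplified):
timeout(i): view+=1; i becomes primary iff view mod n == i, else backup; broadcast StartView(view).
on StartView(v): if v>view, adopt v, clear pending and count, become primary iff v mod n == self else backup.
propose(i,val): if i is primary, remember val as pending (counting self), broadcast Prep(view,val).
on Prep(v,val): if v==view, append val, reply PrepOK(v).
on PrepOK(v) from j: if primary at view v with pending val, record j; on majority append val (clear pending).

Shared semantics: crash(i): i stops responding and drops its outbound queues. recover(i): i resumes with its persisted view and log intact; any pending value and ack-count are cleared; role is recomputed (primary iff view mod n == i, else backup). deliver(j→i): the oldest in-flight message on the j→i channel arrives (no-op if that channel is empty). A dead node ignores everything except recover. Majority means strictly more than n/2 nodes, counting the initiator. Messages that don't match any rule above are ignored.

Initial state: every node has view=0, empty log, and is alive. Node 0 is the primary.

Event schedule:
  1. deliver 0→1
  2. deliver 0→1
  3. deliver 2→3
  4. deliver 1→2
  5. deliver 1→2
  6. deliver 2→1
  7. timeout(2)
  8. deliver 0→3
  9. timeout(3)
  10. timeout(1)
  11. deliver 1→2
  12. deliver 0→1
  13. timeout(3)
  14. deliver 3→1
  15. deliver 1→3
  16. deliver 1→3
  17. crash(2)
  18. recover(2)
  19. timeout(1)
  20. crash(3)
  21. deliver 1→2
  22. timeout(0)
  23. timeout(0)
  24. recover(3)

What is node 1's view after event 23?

e1 deliver 0→1: ·
e2 deliver 0→1: ·
e3 deliver 2→3: ·
e4 deliver 1→2: ·
e5 deliver 1→2: ·
e6 deliver 2→1: ·
e7 timeout(2): 2[back,v=1,-]
e8 deliver 0→3: ·
e9 timeout(3): 3[back,v=1,-]
e10 timeout(1): 1[prim,v=1,-]
e11 deliver 1→2: ·
e12 deliver 0→1: ·
e13 timeout(3): 3[back,v=2,-]
e14 deliver 3→1: ·
e15 deliver 1→3: ·
e16 deliver 1→3: ·
e17 crash(2): 2[✗back,v=1,-]
e18 recover(2): 2[back,v=1,-]
e19 timeout(1): 1[back,v=2,-]
e20 crash(3): 3[✗back,v=2,-]
e21 deliver 1→2: 2[prim,v=2,-]
e22 timeout(0): 0[back,v=1,-]
e23 timeout(0): 0[back,v=2,-]

2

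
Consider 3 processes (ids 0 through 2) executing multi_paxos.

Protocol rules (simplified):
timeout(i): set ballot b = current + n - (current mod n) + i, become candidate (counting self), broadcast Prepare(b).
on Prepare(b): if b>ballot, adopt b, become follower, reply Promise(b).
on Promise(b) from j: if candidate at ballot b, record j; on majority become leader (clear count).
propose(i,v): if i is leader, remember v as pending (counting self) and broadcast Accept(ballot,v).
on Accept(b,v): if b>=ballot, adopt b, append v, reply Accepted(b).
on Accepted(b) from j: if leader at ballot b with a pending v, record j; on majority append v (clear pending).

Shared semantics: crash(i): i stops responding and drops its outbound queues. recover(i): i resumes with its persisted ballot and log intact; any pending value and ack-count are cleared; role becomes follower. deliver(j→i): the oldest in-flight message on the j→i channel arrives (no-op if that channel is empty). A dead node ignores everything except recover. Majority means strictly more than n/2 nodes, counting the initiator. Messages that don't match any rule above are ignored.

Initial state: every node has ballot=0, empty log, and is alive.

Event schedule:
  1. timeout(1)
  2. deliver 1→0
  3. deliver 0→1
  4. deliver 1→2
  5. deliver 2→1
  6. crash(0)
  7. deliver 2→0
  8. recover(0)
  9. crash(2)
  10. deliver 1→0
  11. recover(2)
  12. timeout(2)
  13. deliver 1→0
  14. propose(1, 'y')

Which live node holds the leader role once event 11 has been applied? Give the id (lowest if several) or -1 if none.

1. timeout(1):  <1:cand b4 ->
2. deliver 1→0:  <0:foll b4 ->
3. deliver 0→1:  <1:lead b4 ->
4. deliver 1→2:  <2:foll b4 ->
5. deliver 2→1:  nop
6. crash(0):  <0:✗foll b4 ->
7. deliver 2→0:  nop
8. recover(0):  <0:foll b4 ->
9. crash(2):  <2:✗foll b4 ->
10. deliver 1→0:  nop
11. recover(2):  <2:foll b4 ->

1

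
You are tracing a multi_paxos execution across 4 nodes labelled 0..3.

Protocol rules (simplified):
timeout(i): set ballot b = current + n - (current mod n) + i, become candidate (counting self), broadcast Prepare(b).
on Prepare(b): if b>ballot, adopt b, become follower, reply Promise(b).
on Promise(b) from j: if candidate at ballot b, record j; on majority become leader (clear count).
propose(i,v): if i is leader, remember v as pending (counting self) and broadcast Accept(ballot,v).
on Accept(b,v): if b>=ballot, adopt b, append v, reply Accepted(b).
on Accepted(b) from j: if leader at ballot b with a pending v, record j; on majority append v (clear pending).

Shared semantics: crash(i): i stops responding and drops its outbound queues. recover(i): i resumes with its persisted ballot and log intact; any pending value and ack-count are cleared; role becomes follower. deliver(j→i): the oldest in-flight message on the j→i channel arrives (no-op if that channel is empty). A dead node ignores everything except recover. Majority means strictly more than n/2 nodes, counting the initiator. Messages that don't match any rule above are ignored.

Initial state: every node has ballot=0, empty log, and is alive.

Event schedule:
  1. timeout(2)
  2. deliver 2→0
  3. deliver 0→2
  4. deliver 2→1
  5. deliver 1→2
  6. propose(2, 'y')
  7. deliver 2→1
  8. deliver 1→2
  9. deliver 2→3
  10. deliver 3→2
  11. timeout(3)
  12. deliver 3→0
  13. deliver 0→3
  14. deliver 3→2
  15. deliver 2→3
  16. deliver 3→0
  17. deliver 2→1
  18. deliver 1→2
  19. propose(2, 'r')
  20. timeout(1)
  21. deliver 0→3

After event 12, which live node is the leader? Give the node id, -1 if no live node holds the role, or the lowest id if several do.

2

after 1 — timeout(2): n2:cand/b6/[-]
after 2 — deliver 2→0: n0:foll/b6/[-]
after 3 — deliver 0→2: ·
after 4 — deliver 2→1: n1:foll/b6/[-]
after 5 — deliver 1→2: n2:lead/b6/[-]
after 6 — propose(2,'y'): ·
after 7 — deliver 2→1: n1:foll/b6/[y]
after 8 — deliver 1→2: ·
after 9 — deliver 2→3: n3:foll/b6/[-]
after 10 — deliver 3→2: ·
after 11 — timeout(3): n3:cand/b11/[-]
after 12 — deliver 3→0: n0:foll/b11/[-]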